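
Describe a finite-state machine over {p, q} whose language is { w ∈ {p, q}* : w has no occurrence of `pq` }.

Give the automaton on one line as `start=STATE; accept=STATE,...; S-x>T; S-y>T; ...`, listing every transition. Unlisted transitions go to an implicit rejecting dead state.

This is the complement of 'contains `pq`'. Use the same substring-matching states — s0 through s2 holding how much of `pq` has just been matched — but flip the accepting set: everything except the trap s2 accepts.
3 states suffice.
        p   q  
>* s0   s1  s0 
 * s1   s1  s2 
   s2   s2  s2 
(> = start, * = accepting)

start=s0; accept=s0,s1; s0-p>s1; s0-q>s0; s1-p>s1; s1-q>s2; s2-p>s2; s2-q>s2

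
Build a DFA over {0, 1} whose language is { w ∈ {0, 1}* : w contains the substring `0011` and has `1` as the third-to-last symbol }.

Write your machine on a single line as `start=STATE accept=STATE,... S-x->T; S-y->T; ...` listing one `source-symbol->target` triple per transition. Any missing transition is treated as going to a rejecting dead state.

Run two small machines in parallel and take their product. The first has 5 states tracking whether and how much of `0011` has been seen; the second has 15 states tracking the last 3 symbols read. A product state is a pair (one from each), accepting exactly when both do.
A 23-state machine:
          0    1  
>  s0     s1   s2 
   s1     s3   s4 
   s2     s5   s6 
   s3     s7   s8 
   s4     s9  s10 
   s5    s11  s12 
   s6    s13  s14 
   s7     s7   s8 
   s8     s9  s15 
   s9    s11  s12 
   s10   s13  s14 
   s11    s7   s8 
   s12    s9  s10 
   s13   s11  s12 
   s14   s13  s14 
   s15   s16  s17 
 * s16   s18  s19 
 * s17   s16  s17 
 * s18   s20  s21 
 * s19   s22  s15 
   s20   s20  s21 
   s21   s22  s15 
   s22   s18  s19 
(> = start, * = accepting)

start=s0; accept=s16,s17,s18,s19; s0-0->s1; s0-1->s2; s1-0->s3; s1-1->s4; s2-0->s5; s2-1->s6; s3-0->s7; s3-1->s8; s4-0->s9; s4-1->s10; s5-0->s11; s5-1->s12; s6-0->s13; s6-1->s14; s7-0->s7; s7-1->s8; s8-0->s9; s8-1->s15; s9-0->s11; s9-1->s12; s10-0->s13; s10-1->s14; s11-0->s7; s11-1->s8; s12-0->s9; s12-1->s10; s13-0->s11; s13-1->s12; s14-0->s13; s14-1->s14; s15-0->s16; s15-1->s17; s16-0->s18; s16-1->s19; s17-0->s16; s17-1->s17; s18-0->s20; s18-1->s21; s19-0->s22; s19-1->s15; s20-0->s20; s20-1->s21; s21-0->s22; s21-1->s15; s22-0->s18; s22-1->s19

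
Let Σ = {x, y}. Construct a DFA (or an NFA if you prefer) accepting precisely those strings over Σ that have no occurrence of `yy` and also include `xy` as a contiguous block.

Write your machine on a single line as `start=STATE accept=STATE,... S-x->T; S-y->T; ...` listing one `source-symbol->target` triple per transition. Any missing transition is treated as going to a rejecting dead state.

start=s0; accept=s3,s5; s0-x->s1; s0-y->s2; s1-x->s1; s1-y->s3; s2-x->s1; s2-y->s4; s3-x->s5; s3-y->s6; s4-x->s7; s4-y->s4; s5-x->s5; s5-y->s3; s6-x->s6; s6-y->s6; s7-x->s7; s7-y->s6

Run two small machines in parallel and take their product. The first has 3 states tracking partial matches of the forbidden pattern `yy`; the second has 3 states tracking whether and how much of `xy` has been seen. A product state is a pair (one from each), accepting exactly when both do.
An 8-state machine:
        x   y  
>  s0   s1  s2 
   s1   s1  s3 
   s2   s1  s4 
 * s3   s5  s6 
   s4   s7  s4 
 * s5   s5  s3 
   s6   s6  s6 
   s7   s7  s6 
(> = start, * = accepting)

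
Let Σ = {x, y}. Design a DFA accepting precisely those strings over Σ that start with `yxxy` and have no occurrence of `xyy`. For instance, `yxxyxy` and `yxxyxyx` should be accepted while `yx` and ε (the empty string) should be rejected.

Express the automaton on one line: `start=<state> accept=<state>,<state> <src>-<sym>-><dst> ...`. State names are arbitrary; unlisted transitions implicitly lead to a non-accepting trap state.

start=q0 accept=q8,q9 q0-x->q1 q0-y->q2 q1-x->q1 q1-y->q3 q2-x->q4 q2-y->q5 q3-x->q1 q3-y->q6 q4-x->q7 q4-y->q3 q5-x->q1 q5-y->q5 q6-x->q6 q6-y->q6 q7-x->q1 q7-y->q8 q8-x->q9 q8-y->q10 q9-x->q9 q9-y->q8 q10-x->q10 q10-y->q10

Run two small machines in parallel and take their product. One (6 states) tracks whether the input so far still matches the prefix `yxxy`; the other (4 states) tracks partial matches of the forbidden pattern `xyy`. Each combined state is a pair, one component from each; accept when both components accept.
11 states suffice.
          x    y  
>  q0     q1   q2 
   q1     q1   q3 
   q2     q4   q5 
   q3     q1   q6 
   q4     q7   q3 
   q5     q1   q5 
   q6     q6   q6 
   q7     q1   q8 
 * q8     q9  q10 
 * q9     q9   q8 
   q10   q10  q10 
(> = start, * = accepting)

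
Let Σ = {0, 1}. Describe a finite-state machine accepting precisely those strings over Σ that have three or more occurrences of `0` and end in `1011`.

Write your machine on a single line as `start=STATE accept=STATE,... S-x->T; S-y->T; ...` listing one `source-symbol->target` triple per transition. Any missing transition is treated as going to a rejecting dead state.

Run two small machines in parallel and take their product. The first has 5 states tracking the count of `0`s, saturating at 4; the second has 5 states tracking how much of the suffix `1011` has currently been matched. A product state is a pair (one from each), accepting exactly when both do. After merging equivalent states the machine shrinks.
A 7-state machine:
        0   1  
>  S0   S1  S0 
   S1   S2  S1 
   S2   S2  S3 
   S3   S4  S3 
   S4   S2  S5 
   S5   S4  S6 
 * S6   S4  S3 
(> = start, * = accepting)

start=S0; accept=S6; S0-0->S1; S0-1->S0; S1-0->S2; S1-1->S1; S2-0->S2; S2-1->S3; S3-0->S4; S3-1->S3; S4-0->S2; S4-1->S5; S5-0->S4; S5-1->S6; S6-0->S4; S6-1->S3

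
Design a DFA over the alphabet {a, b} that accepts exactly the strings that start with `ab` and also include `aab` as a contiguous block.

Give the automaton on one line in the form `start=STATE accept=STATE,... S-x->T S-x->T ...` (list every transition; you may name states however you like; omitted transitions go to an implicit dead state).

Run two small machines in parallel and take their product. The first has 4 states tracking whether the input so far still matches the prefix `ab`; the second has 4 states tracking whether and how much of `aab` has been seen. A product state is a pair (one from each), accepting exactly when both do. After merging equivalent states the machine shrinks.
        a   b  
>  S0   S1  S2 
   S1   S2  S3 
   S2   S2  S2 
   S3   S4  S3 
   S4   S5  S3 
   S5   S5  S6 
 * S6   S6  S6 
(> = start, * = accepting)

start=S0 accept=S6 S0-a->S1 S0-b->S2 S1-a->S2 S1-b->S3 S2-a->S2 S2-b->S2 S3-a->S4 S3-b->S3 S4-a->S5 S4-b->S3 S5-a->S5 S5-b->S6 S6-a->S6 S6-b->S6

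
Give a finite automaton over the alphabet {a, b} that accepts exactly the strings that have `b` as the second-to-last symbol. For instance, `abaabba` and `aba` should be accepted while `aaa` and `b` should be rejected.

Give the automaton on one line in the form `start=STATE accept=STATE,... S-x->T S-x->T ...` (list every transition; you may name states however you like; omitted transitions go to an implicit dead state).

start=q0 accept=q5,q6 q0-a->q1 q0-b->q2 q1-a->q3 q1-b->q4 q2-a->q5 q2-b->q6 q3-a->q3 q3-b->q4 q4-a->q5 q4-b->q6 q5-a->q3 q5-b->q4 q6-a->q5 q6-b->q6

A DFA must remember the last 2 symbols (since which symbol is second-to-last isn't known until the input ends). Use one state per possible window of the last ≤2 symbols; accept from those whose window starts with `b`.
7 states suffice.
        a   b  
>  q0   q1  q2 
   q1   q3  q4 
   q2   q5  q6 
   q3   q3  q4 
   q4   q5  q6 
 * q5   q3  q4 
 * q6   q5  q6 
(> = start, * = accepting)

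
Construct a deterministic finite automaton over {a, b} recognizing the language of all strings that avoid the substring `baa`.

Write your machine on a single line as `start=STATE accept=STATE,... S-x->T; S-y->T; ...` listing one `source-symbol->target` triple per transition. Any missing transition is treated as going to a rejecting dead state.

start=s0; accept=s0,s1,s2; s0-a->s0; s0-b->s1; s1-a->s2; s1-b->s1; s2-a->s3; s2-b->s1; s3-a->s3; s3-b->s3

This is the complement of 'contains `baa`'. Use the same substring-matching states — s0 through s3 holding how much of `baa` has just been matched — but flip the accepting set: everything except the trap s3 accepts.
With 4 states:
        a   b  
>* s0   s0  s1 
 * s1   s2  s1 
 * s2   s3  s1 
   s3   s3  s3 
(> = start, * = accepting)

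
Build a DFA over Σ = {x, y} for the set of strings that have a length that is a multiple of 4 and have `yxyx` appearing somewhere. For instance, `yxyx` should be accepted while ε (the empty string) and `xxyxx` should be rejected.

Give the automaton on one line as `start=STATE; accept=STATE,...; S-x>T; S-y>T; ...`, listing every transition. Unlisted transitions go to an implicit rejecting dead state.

Build one automaton per condition and run them in lockstep. One (4 states) tracks the input length modulo 4; the other (5 states) tracks whether and how much of `yxyx` has been seen. Each combined state is a pair, one component from each; accept when both components accept.
With 20 states:
          x    y  
>  q0     q1   q2 
   q1     q3   q4 
   q2     q5   q4 
   q3     q6   q7 
   q4     q8   q7 
   q5     q6   q9 
   q6     q0  q10 
   q7    q11  q10 
   q8     q0  q12 
   q9    q13  q10 
   q10   q14   q2 
   q11    q1  q15 
   q12   q16   q2 
 * q13   q16  q16 
   q14    q3  q17 
   q15   q18   q4 
   q16   q18  q18 
   q17   q19   q7 
   q18   q19  q19 
   q19   q13  q13 
(> = start, * = accepting)

start=q0; accept=q13; q0-x>q1; q0-y>q2; q1-x>q3; q1-y>q4; q2-x>q5; q2-y>q4; q3-x>q6; q3-y>q7; q4-x>q8; q4-y>q7; q5-x>q6; q5-y>q9; q6-x>q0; q6-y>q10; q7-x>q11; q7-y>q10; q8-x>q0; q8-y>q12; q9-x>q13; q9-y>q10; q10-x>q14; q10-y>q2; q11-x>q1; q11-y>q15; q12-x>q16; q12-y>q2; q13-x>q16; q13-y>q16; q14-x>q3; q14-y>q17; q15-x>q18; q15-y>q4; q16-x>q18; q16-y>q18; q17-x>q19; q17-y>q7; q18-x>q19; q18-y>q19; q19-x>q13; q19-y>q13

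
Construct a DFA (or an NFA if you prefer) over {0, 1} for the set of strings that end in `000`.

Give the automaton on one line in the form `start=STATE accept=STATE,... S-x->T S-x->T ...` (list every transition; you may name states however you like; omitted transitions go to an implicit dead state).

start=q0 accept=q3 q0-0->q1 q0-1->q0 q1-0->q2 q1-1->q0 q2-0->q3 q2-1->q0 q3-0->q3 q3-1->q0

Remember how much of `000` the current input suffix matches. State q0 means no match yet; q1 means the last symbol is `0`; q2 means the last 2 symbols are `00`; q3 means the last 3 symbols are `000`. Only q3 accepts. On a mismatch, fall back to the longest proper suffix that is still a prefix of `000`.
With 4 states:
        0   1  
>  q0   q1  q0 
   q1   q2  q0 
   q2   q3  q0 
 * q3   q3  q0 
(> = start, * = accepting)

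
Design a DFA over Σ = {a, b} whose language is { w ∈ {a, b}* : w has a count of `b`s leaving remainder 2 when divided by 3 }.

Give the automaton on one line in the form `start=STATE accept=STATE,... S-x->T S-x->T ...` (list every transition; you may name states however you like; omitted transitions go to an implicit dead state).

The only thing that matters is how many `b`s have appeared, reduced mod 3. Use one state per residue: S0 for 0, …, S2 for 2. Reading `b` moves to the next residue; anything else stays put. S2 is accepting.
With 3 states:
        a   b  
>  S0   S0  S1 
   S1   S1  S2 
 * S2   S2  S0 
(> = start, * = accepting)

start=S0 accept=S2 S0-a->S0 S0-b->S1 S1-a->S1 S1-b->S2 S2-a->S2 S2-b->S0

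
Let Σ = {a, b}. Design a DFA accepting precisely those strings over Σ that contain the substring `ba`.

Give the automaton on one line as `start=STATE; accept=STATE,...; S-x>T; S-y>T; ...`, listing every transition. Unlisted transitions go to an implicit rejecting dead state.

Track how much of `ba` has been matched so far: state S0 is no progress, S2 is the absorbing accept state reached once `ba` has occurred. Intermediate states record partial matches; on a mismatch, fall back to the longest reusable overlap.
        a   b  
>  S0   S0  S1 
   S1   S2  S1 
 * S2   S2  S2 
(> = start, * = accepting)

start=S0; accept=S2; S0-a>S0; S0-b>S1; S1-a>S2; S1-b>S1; S2-a>S2; S2-b>S2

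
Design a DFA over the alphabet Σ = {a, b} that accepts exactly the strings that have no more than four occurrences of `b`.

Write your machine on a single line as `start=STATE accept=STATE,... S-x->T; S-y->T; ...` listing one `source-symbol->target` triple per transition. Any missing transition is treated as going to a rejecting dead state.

Only the number of `b`s matters, and only up to 5. Make a chain q0 → q1 → q2 → q3 → q4 → q5 advanced by each `b` (with q5 absorbing); every other symbol self-loops. The accepting set is {q0, q1, q2, q3, q4}.
With 6 states:
        a   b  
>* q0   q0  q1 
 * q1   q1  q2 
 * q2   q2  q3 
 * q3   q3  q4 
 * q4   q4  q5 
   q5   q5  q5 
(> = start, * = accepting)

start=q0; accept=q0,q1,q2,q3,q4; q0-a->q0; q0-b->q1; q1-a->q1; q1-b->q2; q2-a->q2; q2-b->q3; q3-a->q3; q3-b->q4; q4-a->q4; q4-b->q5; q5-a->q5; q5-b->q5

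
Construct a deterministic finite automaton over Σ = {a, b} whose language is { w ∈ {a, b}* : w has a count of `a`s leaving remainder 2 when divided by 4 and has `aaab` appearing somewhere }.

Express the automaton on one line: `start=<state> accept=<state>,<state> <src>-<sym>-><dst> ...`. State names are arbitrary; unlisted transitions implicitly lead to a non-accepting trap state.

Handle the two conditions separately and then intersect. The first has 4 states tracking the count of `a`s modulo 4; the second has 5 states tracking whether and how much of `aaab` has been seen. A product state is a pair (one from each), accepting exactly when both do.
          a    b  
>  q0     q1   q0 
   q1     q2   q3 
   q2     q4   q5 
   q3     q6   q3 
   q4     q7   q8 
   q5     q9   q5 
   q6    q10   q5 
   q7    q11  q12 
   q8    q12   q8 
   q9    q13  q14 
   q10    q7  q14 
   q11   q15  q16 
   q12   q16  q12 
   q13   q11   q0 
   q14   q17  q14 
   q15    q4  q18 
   q16   q18  q16 
   q17   q19   q0 
 * q18    q8  q18 
   q19   q15   q3 
(> = start, * = accepting)

start=q0 accept=q18 q0-a->q1 q0-b->q0 q1-a->q2 q1-b->q3 q2-a->q4 q2-b->q5 q3-a->q6 q3-b->q3 q4-a->q7 q4-b->q8 q5-a->q9 q5-b->q5 q6-a->q10 q6-b->q5 q7-a->q11 q7-b->q12 q8-a->q12 q8-b->q8 q9-a->q13 q9-b->q14 q10-a->q7 q10-b->q14 q11-a->q15 q11-b->q16 q12-a->q16 q12-b->q12 q13-a->q11 q13-b->q0 q14-a->q17 q14-b->q14 q15-a->q4 q15-b->q18 q16-a->q18 q16-b->q16 q17-a->q19 q17-b->q0 q18-a->q8 q18-b->q18 q19-a->q15 q19-b->q3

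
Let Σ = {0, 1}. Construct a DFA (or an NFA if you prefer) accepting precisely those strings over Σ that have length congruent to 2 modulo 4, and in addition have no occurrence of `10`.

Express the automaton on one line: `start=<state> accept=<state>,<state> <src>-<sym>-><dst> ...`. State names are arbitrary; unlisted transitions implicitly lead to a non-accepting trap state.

Build one automaton per condition and run them in lockstep. One (4 states) tracks the input length modulo 4; the other (3 states) tracks partial matches of the forbidden pattern `10`. Each combined state is a pair, one component from each; accept when both components accept.
With 12 states:
       0  1 
>  A   B  C 
   B   D  E 
   C   F  E 
 * D   G  H 
 * E   I  H 
   F   I  I 
   G   A  J 
   H   K  J 
   I   K  K 
   J   L  C 
   K   L  L 
   L   F  F 
(> = start, * = accepting)

start=A accept=D,E A-0->B A-1->C B-0->D B-1->E C-0->F C-1->E D-0->G D-1->H E-0->I E-1->H F-0->I F-1->I G-0->A G-1->J H-0->K H-1->J I-0->K I-1->K J-0->L J-1->C K-0->L K-1->L L-0->F L-1->F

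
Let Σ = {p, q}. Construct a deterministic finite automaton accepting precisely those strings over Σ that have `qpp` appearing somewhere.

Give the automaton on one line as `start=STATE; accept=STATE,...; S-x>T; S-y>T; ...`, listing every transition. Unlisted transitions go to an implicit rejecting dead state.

start=A; accept=D; A-p>A; A-q>B; B-p>C; B-q>B; C-p>D; C-q>B; D-p>D; D-q>D

Track how much of `qpp` has been matched so far: state A is no progress, D is the absorbing accept state reached once `qpp` has occurred. Intermediate states record partial matches; on a mismatch, fall back to the longest reusable overlap.
4 states suffice.
       p  q 
>  A   A  B 
   B   C  B 
   C   D  B 
 * D   D  D 
(> = start, * = accepting)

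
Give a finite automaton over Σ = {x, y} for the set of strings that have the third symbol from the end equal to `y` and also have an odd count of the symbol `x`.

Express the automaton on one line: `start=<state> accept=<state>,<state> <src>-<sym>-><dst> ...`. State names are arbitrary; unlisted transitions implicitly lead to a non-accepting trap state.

start=q0 accept=q12,q13,q19,q22 q0-x->q1 q0-y->q2 q1-x->q3 q1-y->q4 q2-x->q5 q2-y->q6 q3-x->q7 q3-y->q8 q4-x->q9 q4-y->q10 q5-x->q11 q5-y->q12 q6-x->q13 q6-y->q14 q7-x->q15 q7-y->q16 q8-x->q17 q8-y->q18 q9-x->q19 q9-y->q20 q10-x->q21 q10-y->q22 q11-x->q7 q11-y->q8 q12-x->q9 q12-y->q10 q13-x->q11 q13-y->q12 q14-x->q13 q14-y->q14 q15-x->q7 q15-y->q8 q16-x->q9 q16-y->q10 q17-x->q11 q17-y->q12 q18-x->q13 q18-y->q14 q19-x->q15 q19-y->q16 q20-x->q17 q20-y->q18 q21-x->q19 q21-y->q20 q22-x->q21 q22-y->q22

Build one automaton per condition and run them in lockstep. One (15 states) tracks the last 3 symbols read; the other (2 states) tracks the count of `x`s modulo 2. Each combined state is a pair, one component from each; accept when both components accept.
23 states suffice.
          x    y  
>  q0     q1   q2 
   q1     q3   q4 
   q2     q5   q6 
   q3     q7   q8 
   q4     q9  q10 
   q5    q11  q12 
   q6    q13  q14 
   q7    q15  q16 
   q8    q17  q18 
   q9    q19  q20 
   q10   q21  q22 
   q11    q7   q8 
 * q12    q9  q10 
 * q13   q11  q12 
   q14   q13  q14 
   q15    q7   q8 
   q16    q9  q10 
   q17   q11  q12 
   q18   q13  q14 
 * q19   q15  q16 
   q20   q17  q18 
   q21   q19  q20 
 * q22   q21  q22 
(> = start, * = accepting)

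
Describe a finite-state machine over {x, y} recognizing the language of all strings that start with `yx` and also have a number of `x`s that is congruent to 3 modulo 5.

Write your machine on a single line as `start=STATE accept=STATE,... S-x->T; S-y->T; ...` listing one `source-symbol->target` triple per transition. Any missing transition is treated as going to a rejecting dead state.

Handle the two conditions separately and then intersect. The first has 4 states tracking whether the input so far still matches the prefix `yx`; the second has 5 states tracking the count of `x`s modulo 5. A product state is a pair (one from each), accepting exactly when both do. After merging equivalent states the machine shrinks.
       x  y 
>  A   B  C 
   B   B  B 
   C   D  B 
   D   E  D 
   E   F  E 
 * F   G  F 
   G   H  G 
   H   D  H 
(> = start, * = accepting)

start=A; accept=F; A-x->B; A-y->C; B-x->B; B-y->B; C-x->D; C-y->B; D-x->E; D-y->D; E-x->F; E-y->E; F-x->G; F-y->F; G-x->H; G-y->G; H-x->D; H-y->H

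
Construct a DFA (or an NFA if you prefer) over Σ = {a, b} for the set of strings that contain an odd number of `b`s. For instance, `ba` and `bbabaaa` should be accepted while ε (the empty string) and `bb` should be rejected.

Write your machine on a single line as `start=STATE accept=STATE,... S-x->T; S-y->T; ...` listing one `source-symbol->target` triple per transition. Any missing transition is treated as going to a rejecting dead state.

The only thing that matters is how many `b`s have appeared, reduced mod 2. Use one state per residue: S0 for 0, …, S1 for 1. Reading `b` moves to the next residue; anything else stays put. S1 is accepting.
        a   b  
>  S0   S0  S1 
 * S1   S1  S0 
(> = start, * = accepting)

start=S0; accept=S1; S0-a->S0; S0-b->S1; S1-a->S1; S1-b->S0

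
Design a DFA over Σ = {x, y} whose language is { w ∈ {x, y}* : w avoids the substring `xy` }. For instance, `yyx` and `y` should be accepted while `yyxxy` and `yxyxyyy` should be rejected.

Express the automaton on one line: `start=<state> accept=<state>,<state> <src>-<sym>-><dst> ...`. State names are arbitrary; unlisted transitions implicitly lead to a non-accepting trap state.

start=S0 accept=S0,S1 S0-x->S1 S0-y->S0 S1-x->S1 S1-y->S2 S2-x->S2 S2-y->S2

This is the complement of 'contains `xy`'. Use the same substring-matching states — S0 through S2 holding how much of `xy` has just been matched — but flip the accepting set: everything except the trap S2 accepts.
A 3-state machine:
        x   y  
>* S0   S1  S0 
 * S1   S1  S2 
   S2   S2  S2 
(> = start, * = accepting)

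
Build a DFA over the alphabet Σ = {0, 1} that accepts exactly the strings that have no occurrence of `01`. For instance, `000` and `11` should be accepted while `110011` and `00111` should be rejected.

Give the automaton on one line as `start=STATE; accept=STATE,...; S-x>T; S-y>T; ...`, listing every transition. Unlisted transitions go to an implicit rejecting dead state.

This is the complement of 'contains `01`'. Use the same substring-matching states — S0 through S2 holding how much of `01` has just been matched — but flip the accepting set: everything except the trap S2 accepts.
        0   1  
>* S0   S1  S0 
 * S1   S1  S2 
   S2   S2  S2 
(> = start, * = accepting)

start=S0; accept=S0,S1; S0-0>S1; S0-1>S0; S1-0>S1; S1-1>S2; S2-0>S2; S2-1>S2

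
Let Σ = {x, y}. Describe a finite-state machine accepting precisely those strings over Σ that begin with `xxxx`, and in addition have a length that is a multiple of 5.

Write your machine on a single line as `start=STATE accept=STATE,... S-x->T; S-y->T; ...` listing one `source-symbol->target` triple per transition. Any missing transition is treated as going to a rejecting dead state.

Build one automaton per condition and run them in lockstep. One (6 states) tracks whether the input so far still matches the prefix `xxxx`; the other (5 states) tracks the input length modulo 5. Each combined state is a pair, one component from each; accept when both components accept. Minimizing collapses redundant product states.
A 10-state machine:
        x   y  
>  s0   s1  s2 
   s1   s3  s2 
   s2   s2  s2 
   s3   s4  s2 
   s4   s5  s2 
   s5   s6  s6 
 * s6   s7  s7 
   s7   s8  s8 
   s8   s9  s9 
   s9   s5  s5 
(> = start, * = accepting)

start=s0; accept=s6; s0-x->s1; s0-y->s2; s1-x->s3; s1-y->s2; s2-x->s2; s2-y->s2; s3-x->s4; s3-y->s2; s4-x->s5; s4-y->s2; s5-x->s6; s5-y->s6; s6-x->s7; s6-y->s7; s7-x->s8; s7-y->s8; s8-x->s9; s8-y->s9; s9-x->s5; s9-y->s5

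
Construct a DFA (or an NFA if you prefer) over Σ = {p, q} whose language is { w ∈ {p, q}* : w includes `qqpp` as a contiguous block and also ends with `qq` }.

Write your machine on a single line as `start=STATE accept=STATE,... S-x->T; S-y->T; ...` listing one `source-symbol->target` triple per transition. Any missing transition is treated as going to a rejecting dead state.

start=s0; accept=s6; s0-p->s0; s0-q->s1; s1-p->s0; s1-q->s2; s2-p->s3; s2-q->s2; s3-p->s4; s3-q->s1; s4-p->s4; s4-q->s5; s5-p->s4; s5-q->s6; s6-p->s4; s6-q->s6

Run two small machines in parallel and take their product. One (5 states) tracks whether and how much of `qqpp` has been seen; the other (3 states) tracks how much of the suffix `qq` has currently been matched. Each combined state is a pair, one component from each; accept when both components accept.
7 states suffice.
        p   q  
>  s0   s0  s1 
   s1   s0  s2 
   s2   s3  s2 
   s3   s4  s1 
   s4   s4  s5 
   s5   s4  s6 
 * s6   s4  s6 
(> = start, * = accepting)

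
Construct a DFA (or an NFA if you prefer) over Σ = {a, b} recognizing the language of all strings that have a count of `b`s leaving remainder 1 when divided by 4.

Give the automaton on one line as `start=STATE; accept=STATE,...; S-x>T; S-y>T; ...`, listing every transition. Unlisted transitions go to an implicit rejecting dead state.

The only thing that matters is how many `b`s have appeared, reduced mod 4. Use one state per residue: q0 for 0, …, q3 for 3. Reading `b` moves to the next residue; anything else stays put. q1 is accepting.
4 states suffice.
        a   b  
>  q0   q0  q1 
 * q1   q1  q2 
   q2   q2  q3 
   q3   q3  q0 
(> = start, * = accepting)

start=q0; accept=q1; q0-a>q0; q0-b>q1; q1-a>q1; q1-b>q2; q2-a>q2; q2-b>q3; q3-a>q3; q3-b>q0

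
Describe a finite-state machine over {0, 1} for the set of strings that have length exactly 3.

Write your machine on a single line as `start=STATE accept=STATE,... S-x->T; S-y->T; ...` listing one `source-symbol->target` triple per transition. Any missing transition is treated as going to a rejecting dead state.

We only need to distinguish lengths 0, 1, …, 3, and '>3'. Chain s0 → s1 → s2 → s3 → s4 on every symbol, with s4 looping. Accepting states: {s3}.
A 5-state machine:
        0   1  
>  s0   s1  s1 
   s1   s2  s2 
   s2   s3  s3 
 * s3   s4  s4 
   s4   s4  s4 
(> = start, * = accepting)

start=s0; accept=s3; s0-0->s1; s0-1->s1; s1-0->s2; s1-1->s2; s2-0->s3; s2-1->s3; s3-0->s4; s3-1->s4; s4-0->s4; s4-1->s4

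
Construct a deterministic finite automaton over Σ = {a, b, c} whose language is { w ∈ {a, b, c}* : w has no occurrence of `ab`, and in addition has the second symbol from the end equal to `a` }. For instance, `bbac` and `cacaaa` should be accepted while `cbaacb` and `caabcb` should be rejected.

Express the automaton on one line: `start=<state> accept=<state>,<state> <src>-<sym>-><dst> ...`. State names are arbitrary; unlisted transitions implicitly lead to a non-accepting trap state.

start=S0 accept=S4,S6 S0-a->S1 S0-b->S2 S0-c->S3 S1-a->S4 S1-b->S5 S1-c->S6 S2-a->S7 S2-b->S8 S2-c->S9 S3-a->S10 S3-b->S11 S3-c->S12 S4-a->S4 S4-b->S5 S4-c->S6 S5-a->S13 S5-b->S14 S5-c->S15 S6-a->S10 S6-b->S11 S6-c->S12 S7-a->S4 S7-b->S5 S7-c->S6 S8-a->S7 S8-b->S8 S8-c->S9 S9-a->S10 S9-b->S11 S9-c->S12 S10-a->S4 S10-b->S5 S10-c->S6 S11-a->S7 S11-b->S8 S11-c->S9 S12-a->S10 S12-b->S11 S12-c->S12 S13-a->S16 S13-b->S5 S13-c->S17 S14-a->S13 S14-b->S14 S14-c->S15 S15-a->S18 S15-b->S19 S15-c->S20 S16-a->S16 S16-b->S5 S16-c->S17 S17-a->S18 S17-b->S19 S17-c->S20 S18-a->S16 S18-b->S5 S18-c->S17 S19-a->S13 S19-b->S14 S19-c->S15 S20-a->S18 S20-b->S19 S20-c->S20

Build one automaton per condition and run them in lockstep. One (3 states) tracks partial matches of the forbidden pattern `ab`; the other (13 states) tracks the last 2 symbols read. Each combined state is a pair, one component from each; accept when both components accept.
          a    b    c  
>  S0     S1   S2   S3 
   S1     S4   S5   S6 
   S2     S7   S8   S9 
   S3    S10  S11  S12 
 * S4     S4   S5   S6 
   S5    S13  S14  S15 
 * S6    S10  S11  S12 
   S7     S4   S5   S6 
   S8     S7   S8   S9 
   S9    S10  S11  S12 
   S10    S4   S5   S6 
   S11    S7   S8   S9 
   S12   S10  S11  S12 
   S13   S16   S5  S17 
   S14   S13  S14  S15 
   S15   S18  S19  S20 
   S16   S16   S5  S17 
   S17   S18  S19  S20 
   S18   S16   S5  S17 
   S19   S13  S14  S15 
   S20   S18  S19  S20 
(> = start, * = accepting)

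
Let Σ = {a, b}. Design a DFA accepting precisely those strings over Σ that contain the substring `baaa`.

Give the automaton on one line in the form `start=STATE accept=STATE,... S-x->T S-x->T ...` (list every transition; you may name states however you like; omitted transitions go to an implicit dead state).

start=S0 accept=S4 S0-a->S0 S0-b->S1 S1-a->S2 S1-b->S1 S2-a->S3 S2-b->S1 S3-a->S4 S3-b->S1 S4-a->S4 S4-b->S4

Track how much of `baaa` has been matched so far: state S0 is no progress, S4 is the absorbing accept state reached once `baaa` has occurred. Intermediate states record partial matches; on a mismatch, fall back to the longest reusable overlap.
        a   b  
>  S0   S0  S1 
   S1   S2  S1 
   S2   S3  S1 
   S3   S4  S1 
 * S4   S4  S4 
(> = start, * = accepting)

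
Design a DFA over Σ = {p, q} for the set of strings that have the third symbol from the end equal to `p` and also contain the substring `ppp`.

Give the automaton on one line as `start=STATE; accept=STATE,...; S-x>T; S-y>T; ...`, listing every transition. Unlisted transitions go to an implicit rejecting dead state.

start=A; accept=D,E,F,G; A-p>B; A-q>A; B-p>C; B-q>A; C-p>D; C-q>A; D-p>D; D-q>E; E-p>F; E-q>G; F-p>H; F-q>I; G-p>J; G-q>K; H-p>D; H-q>E; I-p>F; I-q>G; J-p>H; J-q>I; K-p>J; K-q>K

Build one automaton per condition and run them in lockstep. One (15 states) tracks the last 3 symbols read; the other (4 states) tracks whether and how much of `ppp` has been seen. Each combined state is a pair, one component from each; accept when both components accept. Minimizing collapses redundant product states.
With 11 states:
       p  q 
>  A   B  A 
   B   C  A 
   C   D  A 
 * D   D  E 
 * E   F  G 
 * F   H  I 
 * G   J  K 
   H   D  E 
   I   F  G 
   J   H  I 
   K   J  K 
(> = start, * = accepting)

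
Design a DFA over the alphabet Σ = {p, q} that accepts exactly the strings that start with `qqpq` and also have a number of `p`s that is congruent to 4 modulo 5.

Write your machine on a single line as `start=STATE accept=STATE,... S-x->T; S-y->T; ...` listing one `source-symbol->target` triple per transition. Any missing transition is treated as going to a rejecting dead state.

start=S0; accept=S8; S0-p->S1; S0-q->S2; S1-p->S1; S1-q->S1; S2-p->S1; S2-q->S3; S3-p->S4; S3-q->S1; S4-p->S1; S4-q->S5; S5-p->S6; S5-q->S5; S6-p->S7; S6-q->S6; S7-p->S8; S7-q->S7; S8-p->S9; S8-q->S8; S9-p->S5; S9-q->S9

Build one automaton per condition and run them in lockstep. The first has 6 states tracking whether the input so far still matches the prefix `qqpq`; the second has 5 states tracking the count of `p`s modulo 5. A product state is a pair (one from each), accepting exactly when both do. After merging equivalent states the machine shrinks.
10 states suffice.
        p   q  
>  S0   S1  S2 
   S1   S1  S1 
   S2   S1  S3 
   S3   S4  S1 
   S4   S1  S5 
   S5   S6  S5 
   S6   S7  S6 
   S7   S8  S7 
 * S8   S9  S8 
   S9   S5  S9 
(> = start, * = accepting)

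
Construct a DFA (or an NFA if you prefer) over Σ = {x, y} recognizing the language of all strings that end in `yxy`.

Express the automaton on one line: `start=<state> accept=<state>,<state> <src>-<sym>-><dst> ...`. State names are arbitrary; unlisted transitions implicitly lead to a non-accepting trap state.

start=q0 accept=q3 q0-x->q0 q0-y->q1 q1-x->q2 q1-y->q1 q2-x->q0 q2-y->q3 q3-x->q2 q3-y->q1

Let each state record the length of the longest suffix of the input read so far that is also a prefix of `yxy`. q1 means the last symbol is `y`; q2 means the last 2 symbols are `yx`; q3 means the last 3 symbols are `yxy`. Accept only at q3, where the string currently ends in `yxy`.
        x   y  
>  q0   q0  q1 
   q1   q2  q1 
   q2   q0  q3 
 * q3   q2  q1 
(> = start, * = accepting)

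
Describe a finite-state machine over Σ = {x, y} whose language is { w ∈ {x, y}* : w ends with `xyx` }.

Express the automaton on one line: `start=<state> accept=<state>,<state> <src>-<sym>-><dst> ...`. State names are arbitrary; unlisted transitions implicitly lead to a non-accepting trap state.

start=s0 accept=s3 s0-x->s1 s0-y->s0 s1-x->s1 s1-y->s2 s2-x->s3 s2-y->s0 s3-x->s1 s3-y->s2

Remember how much of `xyx` the current input suffix matches. State s0 means no match yet; s1 means the last symbol is `x`; s2 means the last 2 symbols are `xy`; s3 means the last 3 symbols are `xyx`. Only s3 accepts. On a mismatch, fall back to the longest proper suffix that is still a prefix of `xyx`.
With 4 states:
        x   y  
>  s0   s1  s0 
   s1   s1  s2 
   s2   s3  s0 
 * s3   s1  s2 
(> = start, * = accepting)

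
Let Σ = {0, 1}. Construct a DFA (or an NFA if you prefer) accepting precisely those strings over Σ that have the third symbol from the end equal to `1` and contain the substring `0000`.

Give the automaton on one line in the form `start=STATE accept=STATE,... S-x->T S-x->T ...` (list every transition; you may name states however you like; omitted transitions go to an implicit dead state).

Run two small machines in parallel and take their product. One (15 states) tracks the last 3 symbols read; the other (5 states) tracks whether and how much of `0000` has been seen. Each combined state is a pair, one component from each; accept when both components accept. Equivalent product states are then merged.
       0  1 
>  A   B  A 
   B   C  A 
   C   D  A 
   D   E  A 
   E   E  F 
   F   G  H 
   G   I  J 
   H   K  L 
 * I   E  F 
 * J   G  H 
 * K   I  J 
 * L   K  L 
(> = start, * = accepting)

start=A accept=I,J,K,L A-0->B A-1->A B-0->C B-1->A C-0->D C-1->A D-0->E D-1->A E-0->E E-1->F F-0->G F-1->H G-0->I G-1->J H-0->K H-1->L I-0->E I-1->F J-0->G J-1->H K-0->I K-1->J L-0->K L-1->L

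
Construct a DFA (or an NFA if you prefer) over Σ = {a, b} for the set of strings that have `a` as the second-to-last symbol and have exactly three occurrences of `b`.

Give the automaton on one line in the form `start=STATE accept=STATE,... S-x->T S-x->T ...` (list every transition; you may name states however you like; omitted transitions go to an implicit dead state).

Run two small machines in parallel and take their product. The first has 7 states tracking the last 2 symbols read; the second has 5 states tracking the count of `b`s, saturating at 4. A product state is a pair (one from each), accepting exactly when both do.
19 states suffice.
          a    b  
>  s0     s1   s2 
   s1     s3   s4 
   s2     s5   s6 
   s3     s3   s4 
   s4     s5   s6 
   s5     s7   s8 
   s6     s9  s10 
   s7     s7   s8 
   s8     s9  s10 
   s9    s11  s12 
   s10   s13  s14 
   s11   s11  s12 
 * s12   s13  s14 
   s13   s15  s16 
   s14   s17  s14 
 * s15   s15  s16 
   s16   s17  s14 
   s17   s18  s16 
   s18   s18  s16 
(> = start, * = accepting)

start=s0 accept=s12,s15 s0-a->s1 s0-b->s2 s1-a->s3 s1-b->s4 s2-a->s5 s2-b->s6 s3-a->s3 s3-b->s4 s4-a->s5 s4-b->s6 s5-a->s7 s5-b->s8 s6-a->s9 s6-b->s10 s7-a->s7 s7-b->s8 s8-a->s9 s8-b->s10 s9-a->s11 s9-b->s12 s10-a->s13 s10-b->s14 s11-a->s11 s11-b->s12 s12-a->s13 s12-b->s14 s13-a->s15 s13-b->s16 s14-a->s17 s14-b->s14 s15-a->s15 s15-b->s16 s16-a->s17 s16-b->s14 s17-a->s18 s17-b->s16 s18-a->s18 s18-b->s16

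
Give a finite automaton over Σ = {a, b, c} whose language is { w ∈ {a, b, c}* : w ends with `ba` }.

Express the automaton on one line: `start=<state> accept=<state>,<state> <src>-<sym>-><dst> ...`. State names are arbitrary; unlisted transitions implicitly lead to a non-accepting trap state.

Remember how much of `ba` the current input suffix matches. State q0 means no match yet; q1 means the last symbol is `b`; q2 means the last 2 symbols are `ba`. Only q2 accepts. On a mismatch, fall back to the longest proper suffix that is still a prefix of `ba`.
        a   b   c  
>  q0   q0  q1  q0 
   q1   q2  q1  q0 
 * q2   q0  q1  q0 
(> = start, * = accepting)

start=q0 accept=q2 q0-a->q0 q0-b->q1 q0-c->q0 q1-a->q2 q1-b->q1 q1-c->q0 q2-a->q0 q2-b->q1 q2-c->q0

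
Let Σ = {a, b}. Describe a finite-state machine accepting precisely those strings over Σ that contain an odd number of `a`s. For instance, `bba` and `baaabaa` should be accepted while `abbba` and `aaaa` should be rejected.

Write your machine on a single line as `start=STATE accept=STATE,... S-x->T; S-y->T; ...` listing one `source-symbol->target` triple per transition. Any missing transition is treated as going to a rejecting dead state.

start=S0; accept=S1; S0-a->S1; S0-b->S0; S1-a->S0; S1-b->S1

The only thing that matters is how many `a`s have appeared, reduced mod 2. Use one state per residue: S0 for 0, …, S1 for 1. Reading `a` moves to the next residue; anything else stays put. S1 is accepting.
        a   b  
>  S0   S1  S0 
 * S1   S0  S1 
(> = start, * = accepting)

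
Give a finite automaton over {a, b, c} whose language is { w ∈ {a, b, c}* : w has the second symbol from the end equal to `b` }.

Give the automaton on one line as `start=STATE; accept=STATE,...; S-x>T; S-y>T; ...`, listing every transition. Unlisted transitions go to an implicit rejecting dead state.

Because acceptance depends on a position counted from the end, the machine has to buffer the most recent 2 symbols. Make each state the string of the last up-to-2 symbols read; on input `x` shift the window left and append `x`. Accept when the buffered window has length 2 and begins with `b`.
A 13-state machine:
          a    b    c  
>  S0     S1   S2   S3 
   S1     S4   S5   S6 
   S2     S7   S8   S9 
   S3    S10  S11  S12 
   S4     S4   S5   S6 
   S5     S7   S8   S9 
   S6    S10  S11  S12 
 * S7     S4   S5   S6 
 * S8     S7   S8   S9 
 * S9    S10  S11  S12 
   S10    S4   S5   S6 
   S11    S7   S8   S9 
   S12   S10  S11  S12 
(> = start, * = accepting)

start=S0; accept=S7,S8,S9; S0-a>S1; S0-b>S2; S0-c>S3; S1-a>S4; S1-b>S5; S1-c>S6; S2-a>S7; S2-b>S8; S2-c>S9; S3-a>S10; S3-b>S11; S3-c>S12; S4-a>S4; S4-b>S5; S4-c>S6; S5-a>S7; S5-b>S8; S5-c>S9; S6-a>S10; S6-b>S11; S6-c>S12; S7-a>S4; S7-b>S5; S7-c>S6; S8-a>S7; S8-b>S8; S8-c>S9; S9-a>S10; S9-b>S11; S9-c>S12; S10-a>S4; S10-b>S5; S10-c>S6; S11-a>S7; S11-b>S8; S11-c>S9; S12-a>S10; S12-b>S11; S12-c>S12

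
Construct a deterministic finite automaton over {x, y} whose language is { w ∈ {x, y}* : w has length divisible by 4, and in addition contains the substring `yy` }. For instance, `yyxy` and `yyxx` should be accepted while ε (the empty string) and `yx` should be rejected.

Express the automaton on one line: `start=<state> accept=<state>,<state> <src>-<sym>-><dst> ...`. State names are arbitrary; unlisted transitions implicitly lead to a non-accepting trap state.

Handle the two conditions separately and then intersect. One (4 states) tracks the input length modulo 4; the other (3 states) tracks whether and how much of `yy` has been seen. Each combined state is a pair, one component from each; accept when both components accept.
          x    y  
>  s0     s1   s2 
   s1     s3   s4 
   s2     s3   s5 
   s3     s6   s7 
   s4     s6   s8 
   s5     s8   s8 
   s6     s0   s9 
   s7     s0  s10 
   s8    s10  s10 
   s9     s1  s11 
 * s10   s11  s11 
   s11    s5   s5 
(> = start, * = accepting)

start=s0 accept=s10 s0-x->s1 s0-y->s2 s1-x->s3 s1-y->s4 s2-x->s3 s2-y->s5 s3-x->s6 s3-y->s7 s4-x->s6 s4-y->s8 s5-x->s8 s5-y->s8 s6-x->s0 s6-y->s9 s7-x->s0 s7-y->s10 s8-x->s10 s8-y->s10 s9-x->s1 s9-y->s11 s10-x->s11 s10-y->s11 s11-x->s5 s11-y->s5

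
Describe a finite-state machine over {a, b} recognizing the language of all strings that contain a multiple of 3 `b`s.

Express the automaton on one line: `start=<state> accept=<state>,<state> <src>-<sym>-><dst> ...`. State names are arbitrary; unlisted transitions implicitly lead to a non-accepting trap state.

start=s0 accept=s0 s0-a->s0 s0-b->s1 s1-a->s1 s1-b->s2 s2-a->s2 s2-b->s0

Keep the running count of `b`s modulo 3: each `b` advances along the cycle s0 → s1 → s2 → s0 while other symbols loop. Accept at s0.
3 states suffice.
        a   b  
>* s0   s0  s1 
   s1   s1  s2 
   s2   s2  s0 
(> = start, * = accepting)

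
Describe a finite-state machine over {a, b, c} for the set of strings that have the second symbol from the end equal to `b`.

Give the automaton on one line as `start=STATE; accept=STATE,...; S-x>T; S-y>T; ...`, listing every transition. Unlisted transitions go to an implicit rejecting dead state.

A DFA must remember the last 2 symbols (since which symbol is second-to-last isn't known until the input ends). Use one state per possible window of the last ≤2 symbols; accept from those whose window starts with `b`.
13 states suffice.
          a    b    c  
>  q0     q1   q2   q3 
   q1     q4   q5   q6 
   q2     q7   q8   q9 
   q3    q10  q11  q12 
   q4     q4   q5   q6 
   q5     q7   q8   q9 
   q6    q10  q11  q12 
 * q7     q4   q5   q6 
 * q8     q7   q8   q9 
 * q9    q10  q11  q12 
   q10    q4   q5   q6 
   q11    q7   q8   q9 
   q12   q10  q11  q12 
(> = start, * = accepting)

start=q0; accept=q7,q8,q9; q0-a>q1; q0-b>q2; q0-c>q3; q1-a>q4; q1-b>q5; q1-c>q6; q2-a>q7; q2-b>q8; q2-c>q9; q3-a>q10; q3-b>q11; q3-c>q12; q4-a>q4; q4-b>q5; q4-c>q6; q5-a>q7; q5-b>q8; q5-c>q9; q6-a>q10; q6-b>q11; q6-c>q12; q7-a>q4; q7-b>q5; q7-c>q6; q8-a>q7; q8-b>q8; q8-c>q9; q9-a>q10; q9-b>q11; q9-c>q12; q10-a>q4; q10-b>q5; q10-c>q6; q11-a>q7; q11-b>q8; q11-c>q9; q12-a>q10; q12-b>q11; q12-c>q12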